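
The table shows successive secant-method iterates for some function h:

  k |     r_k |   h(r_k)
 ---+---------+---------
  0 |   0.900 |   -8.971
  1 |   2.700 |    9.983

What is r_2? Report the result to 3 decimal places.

1.752

r_2 = 2.700 − 9.983·(2.700 − 0.900) / (9.983 − (-8.971))
   = 2.700 − (17.96940)/(18.95400) = 1.75195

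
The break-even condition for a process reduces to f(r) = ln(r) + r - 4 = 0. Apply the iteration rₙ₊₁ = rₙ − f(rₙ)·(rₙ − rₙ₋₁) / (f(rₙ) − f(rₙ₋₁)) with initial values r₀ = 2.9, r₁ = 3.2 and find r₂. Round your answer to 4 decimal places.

2.9266

f(2.9) = -0.035289, f(3.2) = 0.363151
r₂ = 3.200000 − 0.363151·(3.200000 − 2.900000) / (0.363151 − (-0.035289)) = 3.200000 − (0.108945)/(0.398440) = 2.926571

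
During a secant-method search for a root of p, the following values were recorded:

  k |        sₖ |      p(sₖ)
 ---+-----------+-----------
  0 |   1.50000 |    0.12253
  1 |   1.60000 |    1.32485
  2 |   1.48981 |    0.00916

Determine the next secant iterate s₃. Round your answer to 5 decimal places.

s₃ = 1.48981 − 0.00916·(1.48981 − 1.60000) / (0.00916 − 1.32485)
   = 1.48981 − (-0.0010093)/(-1.3156900) = 1.4890428

1.48904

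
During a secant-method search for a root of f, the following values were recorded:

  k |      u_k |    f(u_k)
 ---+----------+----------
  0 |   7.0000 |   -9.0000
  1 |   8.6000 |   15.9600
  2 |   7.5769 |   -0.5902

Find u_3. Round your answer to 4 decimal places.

u_3 = 7.5769 − (-0.5902)·(7.5769 − 8.6000) / (-0.5902 − 15.9600)
   = 7.5769 − (0.603834)/(-16.550200) = 7.613385

7.6134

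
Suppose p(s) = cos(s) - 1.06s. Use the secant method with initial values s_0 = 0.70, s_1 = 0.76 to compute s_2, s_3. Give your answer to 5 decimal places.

p(0.70) = 0.0228422, p(0.76) = -0.0807640
s_2 = 0.7600000 − (-0.0807640)·(0.7600000 − 0.7000000) / (-0.0807640 − 0.0228422) = 0.7600000 − (-0.0048458)/(-0.1036062) = 0.7132283
p(0.7132283) = 0.0002317
s_3 = 0.7132283 − 0.0002317·(0.7132283 − 0.7600000) / (0.0002317 − (-0.0807640)) = 0.7132283 − (-0.0000108)/(0.0809956) = 0.7133620

0.71323, 0.71336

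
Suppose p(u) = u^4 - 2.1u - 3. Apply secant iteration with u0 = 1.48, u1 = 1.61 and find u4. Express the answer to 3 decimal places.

p(1.48) = -1.31015, p(1.61) = 0.33798
u2 = 1.61000 − 0.33798·(1.61000 − 1.48000) / (0.33798 − (-1.31015)) = 1.61000 − (0.04394)/(1.64813) = 1.58334
p(1.58334) = -0.04013
u3 = 1.58334 − (-0.04013)·(1.58334 − 1.61000) / (-0.04013 − 0.33798) = 1.58334 − (0.00107)/(-0.37811) = 1.58617
p(1.58617) = -0.00103
u4 = 1.58617 − (-0.00103)·(1.58617 − 1.58334) / (-0.00103 − (-0.04013)) = 1.58617 − (0.00000)/(0.03910) = 1.58624

1.586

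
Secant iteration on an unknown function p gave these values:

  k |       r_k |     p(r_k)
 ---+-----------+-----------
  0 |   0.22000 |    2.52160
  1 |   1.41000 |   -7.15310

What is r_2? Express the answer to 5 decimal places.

0.53016

r_2 = 1.41000 − (-7.15310)·(1.41000 − 0.22000) / (-7.15310 − 2.52160)
   = 1.41000 − (-8.5121890)/(-9.6747000) = 0.5301599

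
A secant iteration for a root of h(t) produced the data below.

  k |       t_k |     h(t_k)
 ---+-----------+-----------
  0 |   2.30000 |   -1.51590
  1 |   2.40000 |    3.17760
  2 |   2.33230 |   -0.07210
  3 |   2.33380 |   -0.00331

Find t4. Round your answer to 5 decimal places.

2.33387

t4 = 2.33380 − (-0.00331)·(2.33380 − 2.33230) / (-0.00331 − (-0.07210))
   = 2.33380 − (-0.0000050)/(0.0687900) = 2.3338722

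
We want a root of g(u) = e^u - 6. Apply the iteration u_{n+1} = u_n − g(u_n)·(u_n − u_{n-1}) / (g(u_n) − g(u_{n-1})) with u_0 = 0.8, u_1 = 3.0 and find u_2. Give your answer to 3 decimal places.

g(0.8) = -3.77446, g(3.0) = 14.08554
u_2 = 3.00000 − 14.08554·(3.00000 − 0.80000) / (14.08554 − (-3.77446)) = 3.00000 − (30.98818)/(17.86000) = 1.26494

1.265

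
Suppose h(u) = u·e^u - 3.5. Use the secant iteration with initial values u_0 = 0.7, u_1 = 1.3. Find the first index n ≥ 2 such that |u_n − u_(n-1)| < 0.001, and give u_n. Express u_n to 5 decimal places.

h(0.7) = -2.0903731, h(1.3) = 1.2700857
u_2 = 1.3000000 − 1.2700857·(0.6000000)/(3.3604588) = 1.0732300;  |Δ| = 0.2267700
h(1.0732300) = -0.3610050
u_3 = 1.0732300 − (-0.3610050)·(-0.2267700)/(-1.6310906) = 1.1234204;  |Δ| = 0.0501904
h(1.1234204) = -0.0450835
u_4 = 1.1234204 − (-0.0450835)·(0.0501904)/(0.3159215) = 1.1305828;  |Δ| = 0.0071624
h(1.1305828) = 0.0019362
u_5 = 1.1305828 − 0.0019362·(0.0071624)/(0.0470196) = 1.1302878;  |Δ| = 0.0002949
|u_5 − u_4| = 0.0002949 < 0.001

n = 5, u_n = 1.13029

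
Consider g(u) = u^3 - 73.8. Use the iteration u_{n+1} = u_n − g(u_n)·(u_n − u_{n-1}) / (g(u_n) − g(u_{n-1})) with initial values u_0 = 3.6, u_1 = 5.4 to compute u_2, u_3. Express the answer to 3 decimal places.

g(3.6) = -27.14400, g(5.4) = 83.66400
u_2 = 5.40000 − 83.66400·(5.40000 − 3.60000) / (83.66400 − (-27.14400)) = 5.40000 − (150.59520)/(110.80800) = 4.04094
g(4.04094) = -7.81491
u_3 = 4.04094 − (-7.81491)·(4.04094 − 5.40000) / (-7.81491 − 83.66400) = 4.04094 − (10.62097)/(-91.47891) = 4.15704

4.041, 4.157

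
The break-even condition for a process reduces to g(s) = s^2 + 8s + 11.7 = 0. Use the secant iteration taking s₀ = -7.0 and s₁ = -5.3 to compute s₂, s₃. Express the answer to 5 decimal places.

g(-7.0) = 4.7000000, g(-5.3) = -2.6100000
s₂ = -5.3000000 − (-2.6100000)·(-5.3000000 − (-7.0000000)) / (-2.6100000 − 4.7000000) = -5.3000000 − (-4.4370000)/(-7.3100000) = -5.9069767
g(-5.9069767) = -0.6634397
s₃ = -5.9069767 − (-0.6634397)·(-5.9069767 − (-5.3000000)) / (-0.6634397 − (-2.6100000)) = -5.9069767 − (0.4026925)/(1.9465603) = -6.1138506

-5.90698, -6.11385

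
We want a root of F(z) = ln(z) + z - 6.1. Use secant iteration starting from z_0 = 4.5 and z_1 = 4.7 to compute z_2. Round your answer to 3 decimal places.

F(4.5) = -0.09592, F(4.7) = 0.14756
z_2 = 4.70000 − 0.14756·(4.70000 − 4.50000) / (0.14756 − (-0.09592)) = 4.70000 − (0.02951)/(0.24349) = 4.57879

4.579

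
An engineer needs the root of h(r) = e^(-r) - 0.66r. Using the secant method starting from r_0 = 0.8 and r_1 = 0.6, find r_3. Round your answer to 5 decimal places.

h(0.8) = -0.0786710, h(0.6) = 0.1528116
r_2 = 0.6000000 − 0.1528116·(0.6000000 − 0.8000000) / (0.1528116 − (-0.0786710)) = 0.6000000 − (-0.0305623)/(0.2314827) = 0.7320286
h(0.7320286) = -0.0022065
r_3 = 0.7320286 − (-0.0022065)·(0.7320286 − 0.6000000) / (-0.0022065 − 0.1528116) = 0.7320286 − (-0.0002913)/(-0.1550181) = 0.7301493

0.73015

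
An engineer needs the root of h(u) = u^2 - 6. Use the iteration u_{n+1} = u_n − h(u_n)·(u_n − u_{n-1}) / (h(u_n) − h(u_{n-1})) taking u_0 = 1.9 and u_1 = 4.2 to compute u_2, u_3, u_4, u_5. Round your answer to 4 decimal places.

2.2918, 2.4070, 2.4509, 2.4495

h(1.9) = -2.390000, h(4.2) = 11.640000
u_2 = 4.200000 − 11.640000·(4.200000 − 1.900000) / (11.640000 − (-2.390000)) = 4.200000 − (26.772000)/(14.030000) = 2.291803
h(2.291803) = -0.747638
u_3 = 2.291803 − (-0.747638)·(2.291803 − 4.200000) / (-0.747638 − 11.640000) = 2.291803 − (1.426640)/(-12.387638) = 2.406970
h(2.406970) = -0.206497
u_4 = 2.406970 − (-0.206497)·(2.406970 − 2.291803) / (-0.206497 − (-0.747638)) = 2.406970 − (-0.023782)/(0.541141) = 2.450917
h(2.450917) = 0.006993
u_5 = 2.450917 − 0.006993·(2.450917 − 2.406970) / (0.006993 − (-0.206497)) = 2.450917 − (0.000307)/(0.213489) = 2.449477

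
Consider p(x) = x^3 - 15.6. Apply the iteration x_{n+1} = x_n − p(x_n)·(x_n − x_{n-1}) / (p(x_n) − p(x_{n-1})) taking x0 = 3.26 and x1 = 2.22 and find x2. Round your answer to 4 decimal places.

2.4244

p(3.26) = 19.045976, p(2.22) = -4.658952
x2 = 2.220000 − (-4.658952)·(2.220000 − 3.260000) / (-4.658952 − 19.045976) = 2.220000 − (4.845310)/(-23.704928) = 2.424401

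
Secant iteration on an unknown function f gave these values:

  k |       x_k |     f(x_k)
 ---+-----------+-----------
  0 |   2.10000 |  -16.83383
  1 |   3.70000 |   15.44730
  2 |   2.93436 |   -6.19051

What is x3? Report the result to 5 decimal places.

x3 = 2.93436 − (-6.19051)·(2.93436 − 3.70000) / (-6.19051 − 15.44730)
   = 2.93436 − (4.7397021)/(-21.6378100) = 3.1534072

3.15341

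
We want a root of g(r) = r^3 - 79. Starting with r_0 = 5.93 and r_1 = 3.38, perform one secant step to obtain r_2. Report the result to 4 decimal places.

3.9861

g(5.93) = 129.527857, g(3.38) = -40.385528
r_2 = 3.380000 − (-40.385528)·(3.380000 − 5.930000) / (-40.385528 − 129.527857) = 3.380000 − (102.983096)/(-169.913385) = 3.986092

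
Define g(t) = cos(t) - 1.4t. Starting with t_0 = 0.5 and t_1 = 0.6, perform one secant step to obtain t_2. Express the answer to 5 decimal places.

0.59237

g(0.5) = 0.1775826, g(0.6) = -0.0146644
t_2 = 0.6000000 − (-0.0146644)·(0.6000000 − 0.5000000) / (-0.0146644 − 0.1775826) = 0.6000000 − (-0.0014664)/(-0.1922469) = 0.5923721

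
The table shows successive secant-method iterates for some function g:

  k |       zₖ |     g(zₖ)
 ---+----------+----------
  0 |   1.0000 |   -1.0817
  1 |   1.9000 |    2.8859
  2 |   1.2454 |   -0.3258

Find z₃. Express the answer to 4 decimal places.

z₃ = 1.2454 − (-0.3258)·(1.2454 − 1.9000) / (-0.3258 − 2.8859)
   = 1.2454 − (0.213269)/(-3.211700) = 1.311804

1.3118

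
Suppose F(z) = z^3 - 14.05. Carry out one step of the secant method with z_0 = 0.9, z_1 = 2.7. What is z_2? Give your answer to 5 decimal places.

2.16505

F(0.9) = -13.3210000, F(2.7) = 5.6330000
z_2 = 2.7000000 − 5.6330000·(2.7000000 − 0.9000000) / (5.6330000 − (-13.3210000)) = 2.7000000 − (10.1394000)/(18.9540000) = 2.1650522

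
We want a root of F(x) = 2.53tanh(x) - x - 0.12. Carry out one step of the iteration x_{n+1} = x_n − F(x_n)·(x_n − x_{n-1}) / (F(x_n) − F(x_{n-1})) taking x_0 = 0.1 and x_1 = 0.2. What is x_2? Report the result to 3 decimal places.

F(0.1) = 0.03216, F(0.2) = 0.17936
x_2 = 0.20000 − 0.17936·(0.20000 − 0.10000) / (0.17936 − 0.03216) = 0.20000 − (0.01794)/(0.14720) = 0.07815

0.078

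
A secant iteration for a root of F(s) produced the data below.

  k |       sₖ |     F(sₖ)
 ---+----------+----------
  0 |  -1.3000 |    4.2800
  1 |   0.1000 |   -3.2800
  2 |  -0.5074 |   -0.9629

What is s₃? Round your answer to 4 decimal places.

s₃ = -0.5074 − (-0.9629)·(-0.5074 − 0.1000) / (-0.9629 − (-3.2800))
   = -0.5074 − (0.584865)/(2.317100) = -0.759813

-0.7598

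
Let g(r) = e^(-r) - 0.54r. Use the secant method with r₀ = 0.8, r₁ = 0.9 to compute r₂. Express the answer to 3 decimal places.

0.818

g(0.8) = 0.01733, g(0.9) = -0.07943
r₂ = 0.90000 − (-0.07943)·(0.90000 − 0.80000) / (-0.07943 − 0.01733) = 0.90000 − (-0.00794)/(-0.09676) = 0.81791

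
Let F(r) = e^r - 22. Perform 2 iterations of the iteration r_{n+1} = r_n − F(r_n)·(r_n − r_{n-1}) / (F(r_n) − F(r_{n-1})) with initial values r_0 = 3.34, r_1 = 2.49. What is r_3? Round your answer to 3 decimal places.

3.117

F(3.34) = 6.21913, F(2.49) = -9.93872
r_2 = 2.49000 − (-9.93872)·(2.49000 − 3.34000) / (-9.93872 − 6.21913) = 2.49000 − (8.44792)/(-16.15785) = 3.01284
F(3.01284) = -1.65497
r_3 = 3.01284 − (-1.65497)·(3.01284 − 2.49000) / (-1.65497 − (-9.93872)) = 3.01284 − (-0.86528)/(8.28375) = 3.11729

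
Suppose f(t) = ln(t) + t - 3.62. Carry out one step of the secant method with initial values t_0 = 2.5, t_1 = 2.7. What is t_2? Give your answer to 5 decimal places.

f(2.5) = -0.2037093, f(2.7) = 0.0732518
t_2 = 2.7000000 − 0.0732518·(2.7000000 − 2.5000000) / (0.0732518 − (-0.2037093)) = 2.7000000 − (0.0146504)/(0.2769610) = 2.6471032

2.64710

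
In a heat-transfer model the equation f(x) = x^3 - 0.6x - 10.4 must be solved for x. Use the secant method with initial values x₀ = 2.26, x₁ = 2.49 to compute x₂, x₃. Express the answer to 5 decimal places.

2.27303, 2.27424

f(2.26) = -0.2128240, f(2.49) = 3.5442490
x₂ = 2.4900000 − 3.5442490·(2.4900000 − 2.2600000) / (3.5442490 − (-0.2128240)) = 2.4900000 − (0.8151773)/(3.7570730) = 2.2730286
f(2.2730286) = -0.0198530
x₃ = 2.2730286 − (-0.0198530)·(2.2730286 − 2.4900000) / (-0.0198530 − 3.5442490) = 2.2730286 − (0.0043075)/(-3.5641020) = 2.2742372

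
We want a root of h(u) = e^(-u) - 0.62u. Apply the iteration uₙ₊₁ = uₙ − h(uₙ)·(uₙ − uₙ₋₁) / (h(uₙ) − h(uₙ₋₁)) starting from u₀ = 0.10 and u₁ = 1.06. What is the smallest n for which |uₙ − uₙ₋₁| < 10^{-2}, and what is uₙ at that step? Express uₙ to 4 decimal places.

n = 4, uₙ = 0.7568

h(0.10) = 0.842837, h(1.06) = -0.310744
u₂ = 1.060000 − (-0.310744)·(0.960000)/(-1.153582) = 0.801402;  |Δ| = 0.258598
h(0.801402) = -0.048169
u₃ = 0.801402 − (-0.048169)·(-0.258598)/(0.262575) = 0.753962;  |Δ| = 0.047440
h(0.753962) = 0.003043
u₄ = 0.753962 − 0.003043·(-0.047440)/(0.051212) = 0.756780;  |Δ| = 0.002819
|u₄ − u₃| = 0.002819 < 10^{-2}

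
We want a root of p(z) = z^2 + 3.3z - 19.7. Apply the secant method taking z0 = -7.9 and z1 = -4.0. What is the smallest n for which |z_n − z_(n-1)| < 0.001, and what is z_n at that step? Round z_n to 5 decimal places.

n = 6, z_n = -6.38524

p(-7.9) = 16.6400000, p(-4.0) = -16.9000000
z2 = -4.0000000 − (-16.9000000)·(3.9000000)/(-33.5400000) = -5.9651163;  |Δ| = 1.9651163
p(-5.9651163) = -3.8022715
z3 = -5.9651163 − (-3.8022715)·(-1.9651163)/(13.0977285) = -6.5355897;  |Δ| = 0.5704734
p(-6.5355897) = 1.4464864
z4 = -6.5355897 − 1.4464864·(-0.5704734)/(5.2487579) = -6.3783749;  |Δ| = 0.1572147
p(-6.3783749) = -0.0649703
z5 = -6.3783749 − (-0.0649703)·(0.1572147)/(-1.5114568) = -6.3851329;  |Δ| = 0.0067579
p(-6.3851329) = -0.0010168
z6 = -6.3851329 − (-0.0010168)·(-0.0067579)/(0.0639536) = -6.3852403;  |Δ| = 0.0001074
|z6 − z5| = 0.0001074 < 0.001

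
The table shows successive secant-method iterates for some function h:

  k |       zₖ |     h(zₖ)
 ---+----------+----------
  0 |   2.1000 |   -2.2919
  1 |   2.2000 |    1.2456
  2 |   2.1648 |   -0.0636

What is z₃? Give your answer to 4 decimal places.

z₃ = 2.1648 − (-0.0636)·(2.1648 − 2.2000) / (-0.0636 − 1.2456)
   = 2.1648 − (0.002239)/(-1.309200) = 2.166510

2.1665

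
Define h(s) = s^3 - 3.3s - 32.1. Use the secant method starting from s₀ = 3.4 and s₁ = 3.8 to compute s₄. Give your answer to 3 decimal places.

3.523

h(3.4) = -4.01600, h(3.8) = 10.23200
s₂ = 3.80000 − 10.23200·(3.80000 − 3.40000) / (10.23200 − (-4.01600)) = 3.80000 − (4.09280)/(14.24800) = 3.51275
h(3.51275) = -0.34695
s₃ = 3.51275 − (-0.34695)·(3.51275 − 3.80000) / (-0.34695 − 10.23200) = 3.51275 − (0.09966)/(-10.57895) = 3.52217
h(3.52217) = -0.02836
s₄ = 3.52217 − (-0.02836)·(3.52217 − 3.51275) / (-0.02836 − (-0.34695)) = 3.52217 − (-0.00027)/(0.31859) = 3.52301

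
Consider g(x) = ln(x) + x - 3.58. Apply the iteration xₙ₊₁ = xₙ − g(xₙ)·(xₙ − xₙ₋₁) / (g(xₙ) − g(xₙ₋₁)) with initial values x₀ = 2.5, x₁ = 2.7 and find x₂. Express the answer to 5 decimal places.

2.61822

g(2.5) = -0.1637093, g(2.7) = 0.1132518
x₂ = 2.7000000 − 0.1132518·(2.7000000 − 2.5000000) / (0.1132518 − (-0.1637093)) = 2.7000000 − (0.0226504)/(0.2769610) = 2.6182183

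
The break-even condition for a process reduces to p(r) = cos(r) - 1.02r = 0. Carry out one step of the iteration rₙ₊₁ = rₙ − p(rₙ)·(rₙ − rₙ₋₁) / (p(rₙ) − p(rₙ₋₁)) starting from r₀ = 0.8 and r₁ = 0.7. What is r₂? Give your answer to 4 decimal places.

p(0.8) = -0.119293, p(0.7) = 0.050842
r₂ = 0.700000 − 0.050842·(0.700000 − 0.800000) / (0.050842 − (-0.119293)) = 0.700000 − (-0.005084)/(0.170135) = 0.729883

0.7299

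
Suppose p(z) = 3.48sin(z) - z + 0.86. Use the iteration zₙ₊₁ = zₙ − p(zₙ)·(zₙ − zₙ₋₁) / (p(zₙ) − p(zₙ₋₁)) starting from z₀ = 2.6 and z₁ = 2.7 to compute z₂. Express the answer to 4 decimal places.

p(2.6) = 0.053945, p(2.7) = -0.352718
z₂ = 2.700000 − (-0.352718)·(2.700000 − 2.600000) / (-0.352718 − 0.053945) = 2.700000 − (-0.035272)/(-0.406663) = 2.613265

2.6133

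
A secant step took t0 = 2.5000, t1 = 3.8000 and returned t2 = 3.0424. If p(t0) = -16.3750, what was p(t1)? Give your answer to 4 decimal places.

22.8719

The secant line through (2.5000, -16.3750) and (3.8000, p(t1)) crosses zero at t2 = 3.0424.
So (2.5000, -16.3750), (3.8000, p(t1)), (3.0424, 0) are collinear:
p(t1) = -16.3750 · (3.8000 − 3.0424) / (2.5000 − 3.0424) = -16.3750 · (0.757600)/(-0.542400) = 22.871866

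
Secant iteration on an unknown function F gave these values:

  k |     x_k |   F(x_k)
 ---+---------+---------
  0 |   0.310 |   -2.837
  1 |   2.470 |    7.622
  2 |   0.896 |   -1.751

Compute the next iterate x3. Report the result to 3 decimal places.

1.190

x3 = 0.896 − (-1.751)·(0.896 − 2.470) / (-1.751 − 7.622)
   = 0.896 − (2.75607)/(-9.37300) = 1.19004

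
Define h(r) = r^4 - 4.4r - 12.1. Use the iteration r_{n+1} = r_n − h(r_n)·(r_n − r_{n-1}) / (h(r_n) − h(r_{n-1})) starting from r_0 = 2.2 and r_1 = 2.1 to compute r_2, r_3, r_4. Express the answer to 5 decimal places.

2.15348, 2.15551, 2.15542

h(2.2) = 1.6456000, h(2.1) = -1.8919000
r_2 = 2.1000000 − (-1.8919000)·(2.1000000 − 2.2000000) / (-1.8919000 − 1.6456000) = 2.1000000 − (0.1891900)/(-3.5375000) = 2.1534813
h(2.1534813) = -0.0690821
r_3 = 2.1534813 − (-0.0690821)·(2.1534813 − 2.1000000) / (-0.0690821 − (-1.8919000)) = 2.1534813 − (-0.0036946)/(1.8228179) = 2.1555081
h(2.1555081) = 0.0030809
r_4 = 2.1555081 − 0.0030809·(2.1555081 − 2.1534813) / (0.0030809 − (-0.0690821)) = 2.1555081 − (0.0000062)/(0.0721631) = 2.1554216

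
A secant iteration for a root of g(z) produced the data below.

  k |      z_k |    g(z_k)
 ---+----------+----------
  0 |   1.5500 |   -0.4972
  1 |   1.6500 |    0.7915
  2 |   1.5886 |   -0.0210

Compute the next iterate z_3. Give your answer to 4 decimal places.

z_3 = 1.5886 − (-0.0210)·(1.5886 − 1.6500) / (-0.0210 − 0.7915)
   = 1.5886 − (0.001289)/(-0.812500) = 1.590187

1.5902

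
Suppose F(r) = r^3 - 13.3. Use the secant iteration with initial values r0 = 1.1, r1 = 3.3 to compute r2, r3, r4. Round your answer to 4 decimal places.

1.8609, 2.1954, 2.4152

F(1.1) = -11.969000, F(3.3) = 22.637000
r2 = 3.300000 − 22.637000·(3.300000 − 1.100000) / (22.637000 − (-11.969000)) = 3.300000 − (49.801400)/(34.606000) = 1.860903
F(1.860903) = -6.855770
r3 = 1.860903 − (-6.855770)·(1.860903 − 3.300000) / (-6.855770 − 22.637000) = 1.860903 − (9.866120)/(-29.492770) = 2.195429
F(2.195429) = -2.718226
r4 = 2.195429 − (-2.718226)·(2.195429 − 1.860903) / (-2.718226 − (-6.855770)) = 2.195429 − (-0.909319)/(4.137544) = 2.415202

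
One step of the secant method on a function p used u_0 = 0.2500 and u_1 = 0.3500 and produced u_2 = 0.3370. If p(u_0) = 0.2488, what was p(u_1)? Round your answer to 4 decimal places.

-0.0372

The secant line through (0.2500, 0.2488) and (0.3500, p(u_1)) crosses zero at u_2 = 0.3370.
So (0.2500, 0.2488), (0.3500, p(u_1)), (0.3370, 0) are collinear:
p(u_1) = 0.2488 · (0.3500 − 0.3370) / (0.2500 − 0.3370) = 0.2488 · (0.013000)/(-0.087000) = -0.037177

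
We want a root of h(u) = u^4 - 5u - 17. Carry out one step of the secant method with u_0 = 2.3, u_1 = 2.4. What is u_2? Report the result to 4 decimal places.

2.3110

h(2.3) = -0.515900, h(2.4) = 4.177600
u_2 = 2.400000 − 4.177600·(2.400000 − 2.300000) / (4.177600 − (-0.515900)) = 2.400000 − (0.417760)/(4.693500) = 2.310992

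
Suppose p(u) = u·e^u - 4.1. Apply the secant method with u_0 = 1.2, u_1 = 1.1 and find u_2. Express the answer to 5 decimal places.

p(1.2) = -0.1158597, p(1.1) = -0.7954174
u_2 = 1.1000000 − (-0.7954174)·(1.1000000 − 1.2000000) / (-0.7954174 − (-0.1158597)) = 1.1000000 − (0.0795417)/(-0.6795577) = 1.2170493

1.21705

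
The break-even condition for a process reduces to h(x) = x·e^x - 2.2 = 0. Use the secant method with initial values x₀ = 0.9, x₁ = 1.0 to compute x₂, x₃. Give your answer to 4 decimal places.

0.8973, 0.8971

h(0.9) = 0.013643, h(1.0) = 0.518282
x₂ = 1.000000 − 0.518282·(1.000000 − 0.900000) / (0.518282 − 0.013643) = 1.000000 − (0.051828)/(0.504639) = 0.897297
h(0.897297) = 0.001035
x₃ = 0.897297 − 0.001035·(0.897297 − 1.000000) / (0.001035 − 0.518282) = 0.897297 − (-0.000106)/(-0.517247) = 0.897091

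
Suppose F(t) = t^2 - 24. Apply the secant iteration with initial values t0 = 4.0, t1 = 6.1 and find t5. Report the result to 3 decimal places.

4.899

F(4.0) = -8.00000, F(6.1) = 13.21000
t2 = 6.10000 − 13.21000·(6.10000 − 4.00000) / (13.21000 − (-8.00000)) = 6.10000 − (27.74100)/(21.21000) = 4.79208
F(4.79208) = -1.03598
t3 = 4.79208 − (-1.03598)·(4.79208 − 6.10000) / (-1.03598 − 13.21000) = 4.79208 − (1.35498)/(-14.24598) = 4.88719
F(4.88719) = -0.11535
t4 = 4.88719 − (-0.11535)·(4.88719 − 4.79208) / (-0.11535 − (-1.03598)) = 4.88719 − (-0.01097)/(0.92062) = 4.89911
F(4.89911) = 0.00128
t5 = 4.89911 − 0.00128·(4.89911 − 4.88719) / (0.00128 − (-0.11535)) = 4.89911 − (0.00002)/(0.11663) = 4.89898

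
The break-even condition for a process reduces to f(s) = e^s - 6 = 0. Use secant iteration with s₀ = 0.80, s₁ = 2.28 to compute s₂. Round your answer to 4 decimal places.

f(0.80) = -3.774459, f(2.28) = 3.776680
s₂ = 2.280000 − 3.776680·(2.280000 − 0.800000) / (3.776680 − (-3.774459)) = 2.280000 − (5.589487)/(7.551139) = 1.539782

1.5398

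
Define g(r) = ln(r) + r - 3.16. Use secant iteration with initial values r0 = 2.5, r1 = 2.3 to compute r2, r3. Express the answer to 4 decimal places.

2.3191, 2.3189

g(2.5) = 0.256291, g(2.3) = -0.027091
r2 = 2.300000 − (-0.027091)·(2.300000 − 2.500000) / (-0.027091 − 0.256291) = 2.300000 − (0.005418)/(-0.283382) = 2.319120
g(2.319120) = 0.000307
r3 = 2.319120 − 0.000307·(2.319120 − 2.300000) / (0.000307 − (-0.027091)) = 2.319120 − (0.000006)/(0.027398) = 2.318905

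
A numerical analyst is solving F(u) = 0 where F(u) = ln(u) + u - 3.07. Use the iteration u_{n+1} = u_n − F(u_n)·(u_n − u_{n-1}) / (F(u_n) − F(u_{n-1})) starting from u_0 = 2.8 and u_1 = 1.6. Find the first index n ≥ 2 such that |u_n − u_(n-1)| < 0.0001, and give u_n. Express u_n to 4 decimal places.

n = 5, u_n = 2.2563

F(2.8) = 0.759619, F(1.6) = -0.999996
u_2 = 1.600000 − (-0.999996)·(-1.200000)/(-1.759616) = 2.281965;  |Δ| = 0.681965
F(2.281965) = 0.037001
u_3 = 2.281965 − 0.037001·(0.681965)/(1.036998) = 2.257631;  |Δ| = 0.024333
F(2.257631) = 0.001947
u_4 = 2.257631 − 0.001947·(-0.024333)/(-0.035054) = 2.256279;  |Δ| = 0.001352
F(2.256279) = -0.000003
u_5 = 2.256279 − (-0.000003)·(-0.001352)/(-0.001951) = 2.256282;  |Δ| = 0.000002
|u_5 − u_4| = 0.000002 < 0.0001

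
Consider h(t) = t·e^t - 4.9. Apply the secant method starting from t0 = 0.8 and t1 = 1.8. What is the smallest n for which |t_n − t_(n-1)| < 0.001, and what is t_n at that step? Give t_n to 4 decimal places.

h(0.8) = -3.119567, h(1.8) = 5.989365
t2 = 1.800000 − 5.989365·(1.000000)/(9.108933) = 1.142473;  |Δ| = 0.657527
h(1.142473) = -1.318904
t3 = 1.142473 − (-1.318904)·(-0.657527)/(-7.308269) = 1.261135;  |Δ| = 0.118662
h(1.261135) = -0.448915
t4 = 1.261135 − (-0.448915)·(0.118662)/(0.869989) = 1.322365;  |Δ| = 0.061230
h(1.322365) = 0.061892
t5 = 1.322365 − 0.061892·(0.061230)/(0.510806) = 1.314946;  |Δ| = 0.007419
h(1.314946) = -0.002416
t6 = 1.314946 − (-0.002416)·(-0.007419)/(-0.064307) = 1.315225;  |Δ| = 0.000279
|t6 − t5| = 0.000279 < 0.001

n = 6, t_n = 1.3152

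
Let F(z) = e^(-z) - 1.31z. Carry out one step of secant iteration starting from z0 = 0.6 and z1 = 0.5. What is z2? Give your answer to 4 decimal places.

0.4743

F(0.6) = -0.237188, F(0.5) = -0.048469
z2 = 0.500000 − (-0.048469)·(0.500000 − 0.600000) / (-0.048469 − (-0.237188)) = 0.500000 − (0.004847)/(0.188719) = 0.474317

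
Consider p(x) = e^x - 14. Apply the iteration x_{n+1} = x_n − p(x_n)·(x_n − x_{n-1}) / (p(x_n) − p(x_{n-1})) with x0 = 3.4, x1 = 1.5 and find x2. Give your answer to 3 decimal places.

p(3.4) = 15.96410, p(1.5) = -9.51831
x2 = 1.50000 − (-9.51831)·(1.50000 − 3.40000) / (-9.51831 − 15.96410) = 1.50000 − (18.08479)/(-25.48241) = 2.20970

2.210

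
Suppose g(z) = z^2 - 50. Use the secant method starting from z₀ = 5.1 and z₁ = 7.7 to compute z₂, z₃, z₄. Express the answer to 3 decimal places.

g(5.1) = -23.99000, g(7.7) = 9.29000
z₂ = 7.70000 − 9.29000·(7.70000 − 5.10000) / (9.29000 − (-23.99000)) = 7.70000 − (24.15400)/(33.28000) = 6.97422
g(6.97422) = -1.36027
z₃ = 6.97422 − (-1.36027)·(6.97422 − 7.70000) / (-1.36027 − 9.29000) = 6.97422 − (0.98726)/(-10.65027) = 7.06692
g(7.06692) = -0.05869
z₄ = 7.06692 − (-0.05869)·(7.06692 − 6.97422) / (-0.05869 − (-1.36027)) = 7.06692 − (-0.00544)/(1.30159) = 7.07110

6.974, 7.067, 7.071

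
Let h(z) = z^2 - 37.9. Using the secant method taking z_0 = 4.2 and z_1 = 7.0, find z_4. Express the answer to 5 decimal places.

6.15641

h(4.2) = -20.2600000, h(7.0) = 11.1000000
z_2 = 7.0000000 − 11.1000000·(7.0000000 − 4.2000000) / (11.1000000 − (-20.2600000)) = 7.0000000 − (31.0800000)/(31.3600000) = 6.0089286
h(6.0089286) = -1.7927774
z_3 = 6.0089286 − (-1.7927774)·(6.0089286 − 7.0000000) / (-1.7927774 − 11.1000000) = 6.0089286 − (1.7767705)/(-12.8927774) = 6.1467399
h(6.1467399) = -0.1175889
z_4 = 6.1467399 − (-0.1175889)·(6.1467399 − 6.0089286) / (-0.1175889 − (-1.7927774)) = 6.1467399 − (-0.0162051)/(1.6751885) = 6.1564135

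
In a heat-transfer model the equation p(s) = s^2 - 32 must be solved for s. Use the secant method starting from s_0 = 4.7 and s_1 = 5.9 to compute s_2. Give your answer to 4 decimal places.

p(4.7) = -9.910000, p(5.9) = 2.810000
s_2 = 5.900000 − 2.810000·(5.900000 − 4.700000) / (2.810000 − (-9.910000)) = 5.900000 − (3.372000)/(12.720000) = 5.634906

5.6349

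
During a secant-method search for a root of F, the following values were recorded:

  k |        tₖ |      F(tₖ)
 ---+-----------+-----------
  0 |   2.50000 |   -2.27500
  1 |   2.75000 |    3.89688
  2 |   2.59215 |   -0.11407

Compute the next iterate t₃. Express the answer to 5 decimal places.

t₃ = 2.59215 − (-0.11407)·(2.59215 − 2.75000) / (-0.11407 − 3.89688)
   = 2.59215 − (0.0180059)/(-4.0109500) = 2.5966392

2.59664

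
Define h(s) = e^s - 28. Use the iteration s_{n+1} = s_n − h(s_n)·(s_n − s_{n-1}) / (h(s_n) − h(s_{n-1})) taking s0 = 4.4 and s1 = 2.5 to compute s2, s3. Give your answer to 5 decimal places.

2.93387, 3.53702

h(4.4) = 53.4508687, h(2.5) = -15.8175060
s2 = 2.5000000 − (-15.8175060)·(2.5000000 − 4.4000000) / (-15.8175060 − 53.4508687) = 2.5000000 − (30.0532615)/(-69.2683747) = 2.9338670
h(2.9338670) = -9.1998097
s3 = 2.9338670 − (-9.1998097)·(2.9338670 − 2.5000000) / (-9.1998097 − (-15.8175060)) = 2.9338670 − (-3.9914938)/(6.6176964) = 3.5370216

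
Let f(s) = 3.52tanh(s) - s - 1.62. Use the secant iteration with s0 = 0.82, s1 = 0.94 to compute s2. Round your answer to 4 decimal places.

0.9034

f(0.82) = -0.063754, f(0.94) = 0.027982
s2 = 0.940000 − 0.027982·(0.940000 − 0.820000) / (0.027982 − (-0.063754)) = 0.940000 − (0.003358)/(0.091736) = 0.903396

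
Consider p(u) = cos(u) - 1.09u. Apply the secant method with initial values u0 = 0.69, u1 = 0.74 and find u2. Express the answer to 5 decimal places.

p(0.69) = 0.0191460, p(0.74) = -0.0681314
u2 = 0.7400000 − (-0.0681314)·(0.7400000 − 0.6900000) / (-0.0681314 − 0.0191460) = 0.7400000 − (-0.0034066)/(-0.0872775) = 0.7009685

0.70097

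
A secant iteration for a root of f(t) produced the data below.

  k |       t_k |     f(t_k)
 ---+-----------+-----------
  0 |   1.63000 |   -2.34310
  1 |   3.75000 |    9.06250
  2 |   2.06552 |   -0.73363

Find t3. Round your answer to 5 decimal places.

2.19167

t3 = 2.06552 − (-0.73363)·(2.06552 − 3.75000) / (-0.73363 − 9.06250)
   = 2.06552 − (1.2357851)/(-9.7961300) = 2.1916703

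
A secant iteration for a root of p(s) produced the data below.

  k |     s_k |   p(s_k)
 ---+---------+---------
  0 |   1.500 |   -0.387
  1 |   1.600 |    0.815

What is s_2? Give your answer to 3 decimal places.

s_2 = 1.600 − 0.815·(1.600 − 1.500) / (0.815 − (-0.387))
   = 1.600 − (0.08150)/(1.20200) = 1.53220

1.532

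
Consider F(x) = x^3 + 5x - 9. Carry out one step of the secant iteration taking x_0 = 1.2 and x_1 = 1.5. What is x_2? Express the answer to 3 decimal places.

1.321

F(1.2) = -1.27200, F(1.5) = 1.87500
x_2 = 1.50000 − 1.87500·(1.50000 − 1.20000) / (1.87500 − (-1.27200)) = 1.50000 − (0.56250)/(3.14700) = 1.32126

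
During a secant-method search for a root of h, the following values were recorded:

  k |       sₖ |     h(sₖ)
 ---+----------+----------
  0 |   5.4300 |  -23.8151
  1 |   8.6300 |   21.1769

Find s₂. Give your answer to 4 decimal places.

s₂ = 8.6300 − 21.1769·(8.6300 − 5.4300) / (21.1769 − (-23.8151))
   = 8.6300 − (67.766080)/(44.992000) = 7.123819

7.1238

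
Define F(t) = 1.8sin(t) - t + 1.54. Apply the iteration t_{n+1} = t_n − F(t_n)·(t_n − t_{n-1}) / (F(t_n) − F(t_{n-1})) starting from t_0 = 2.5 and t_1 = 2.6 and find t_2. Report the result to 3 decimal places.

2.547

F(2.5) = 0.11725, F(2.6) = -0.13210
t_2 = 2.60000 − (-0.13210)·(2.60000 − 2.50000) / (-0.13210 − 0.11725) = 2.60000 − (-0.01321)/(-0.24935) = 2.54702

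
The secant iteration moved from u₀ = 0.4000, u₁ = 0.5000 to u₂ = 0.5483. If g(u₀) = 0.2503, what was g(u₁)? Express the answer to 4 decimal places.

0.0815

The secant line through (0.4000, 0.2503) and (0.5000, g(u₁)) crosses zero at u₂ = 0.5483.
So (0.4000, 0.2503), (0.5000, g(u₁)), (0.5483, 0) are collinear:
g(u₁) = 0.2503 · (0.5000 − 0.5483) / (0.4000 − 0.5483) = 0.2503 · (-0.048300)/(-0.148300) = 0.081520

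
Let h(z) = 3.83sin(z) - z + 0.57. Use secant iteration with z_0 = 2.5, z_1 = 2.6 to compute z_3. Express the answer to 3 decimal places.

2.587

h(2.5) = 0.36215, h(2.6) = -0.05563
z_2 = 2.60000 − (-0.05563)·(2.60000 − 2.50000) / (-0.05563 − 0.36215) = 2.60000 − (-0.00556)/(-0.41778) = 2.58668
h(2.58668) = 0.00121
z_3 = 2.58668 − 0.00121·(2.58668 − 2.60000) / (0.00121 − (-0.05563)) = 2.58668 − (-0.00002)/(0.05684) = 2.58697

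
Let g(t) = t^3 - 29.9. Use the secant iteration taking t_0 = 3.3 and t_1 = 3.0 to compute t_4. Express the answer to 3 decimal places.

3.104

g(3.3) = 6.03700, g(3.0) = -2.90000
t_2 = 3.00000 − (-2.90000)·(3.00000 − 3.30000) / (-2.90000 − 6.03700) = 3.00000 − (0.87000)/(-8.93700) = 3.09735
g(3.09735) = -0.18539
t_3 = 3.09735 − (-0.18539)·(3.09735 − 3.00000) / (-0.18539 − (-2.90000)) = 3.09735 − (-0.01805)/(2.71461) = 3.10400
g(3.10400) = 0.00636
t_4 = 3.10400 − 0.00636·(3.10400 − 3.09735) / (0.00636 − (-0.18539)) = 3.10400 − (0.00004)/(0.19175) = 3.10378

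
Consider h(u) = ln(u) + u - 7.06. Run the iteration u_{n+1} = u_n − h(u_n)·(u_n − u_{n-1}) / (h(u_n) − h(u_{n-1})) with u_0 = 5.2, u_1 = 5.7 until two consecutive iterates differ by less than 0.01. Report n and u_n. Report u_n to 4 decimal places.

n = 3, u_n = 5.3777

h(5.2) = -0.211341, h(5.7) = 0.380466
u_2 = 5.700000 − 0.380466·(0.500000)/(0.591808) = 5.378556;  |Δ| = 0.321444
h(5.378556) = 0.000976
u_3 = 5.378556 − 0.000976·(-0.321444)/(-0.379490) = 5.377729;  |Δ| = 0.000826
|u_3 − u_2| = 0.000826 < 0.01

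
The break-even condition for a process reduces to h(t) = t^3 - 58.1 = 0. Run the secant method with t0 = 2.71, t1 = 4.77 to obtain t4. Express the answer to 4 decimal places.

3.8774

h(2.71) = -38.197489, h(4.77) = 50.431333
t2 = 4.770000 − 50.431333·(4.770000 − 2.710000) / (50.431333 − (-38.197489)) = 4.770000 − (103.888546)/(88.628822) = 3.597824
h(3.597824) = -11.528538
t3 = 3.597824 − (-11.528538)·(3.597824 − 4.770000) / (-11.528538 − 50.431333) = 3.597824 − (13.513471)/(-61.959871) = 3.815925
h(3.815925) = -2.535245
t4 = 3.815925 − (-2.535245)·(3.815925 − 3.597824) / (-2.535245 − (-11.528538)) = 3.815925 − (-0.552938)/(8.993292) = 3.877408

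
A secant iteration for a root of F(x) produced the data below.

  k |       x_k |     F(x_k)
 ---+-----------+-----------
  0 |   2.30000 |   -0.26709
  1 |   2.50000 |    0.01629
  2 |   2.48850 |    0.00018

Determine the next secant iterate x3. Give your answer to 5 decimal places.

2.48837

x3 = 2.48850 − 0.00018·(2.48850 − 2.50000) / (0.00018 − 0.01629)
   = 2.48850 − (-0.0000021)/(-0.0161100) = 2.4883715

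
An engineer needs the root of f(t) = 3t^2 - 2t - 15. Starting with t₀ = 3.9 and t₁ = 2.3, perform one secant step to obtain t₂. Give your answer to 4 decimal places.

f(3.9) = 22.830000, f(2.3) = -3.730000
t₂ = 2.300000 − (-3.730000)·(2.300000 − 3.900000) / (-3.730000 − 22.830000) = 2.300000 − (5.968000)/(-26.560000) = 2.524699

2.5247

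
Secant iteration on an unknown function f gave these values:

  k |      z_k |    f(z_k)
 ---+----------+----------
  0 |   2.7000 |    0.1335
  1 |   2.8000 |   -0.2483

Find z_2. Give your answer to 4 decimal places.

2.7350

z_2 = 2.8000 − (-0.2483)·(2.8000 − 2.7000) / (-0.2483 − 0.1335)
   = 2.8000 − (-0.024830)/(-0.381800) = 2.734966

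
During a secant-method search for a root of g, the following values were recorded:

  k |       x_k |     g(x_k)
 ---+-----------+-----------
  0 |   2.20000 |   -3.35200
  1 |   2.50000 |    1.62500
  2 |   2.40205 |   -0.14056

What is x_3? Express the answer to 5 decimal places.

x_3 = 2.40205 − (-0.14056)·(2.40205 − 2.50000) / (-0.14056 − 1.62500)
   = 2.40205 − (0.0137679)/(-1.7655600) = 2.4098480

2.40985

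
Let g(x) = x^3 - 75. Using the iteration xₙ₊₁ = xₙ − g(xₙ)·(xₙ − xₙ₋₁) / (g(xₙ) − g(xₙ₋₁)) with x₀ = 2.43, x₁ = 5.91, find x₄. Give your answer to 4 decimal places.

g(2.43) = -60.651093, g(5.91) = 131.425071
x₂ = 5.910000 − 131.425071·(5.910000 − 2.430000) / (131.425071 − (-60.651093)) = 5.910000 − (457.359247)/(192.076164) = 3.528865
g(3.528865) = -31.055433
x₃ = 3.528865 − (-31.055433)·(3.528865 − 5.910000) / (-31.055433 − 131.425071) = 3.528865 − (73.947174)/(-162.480504) = 3.983979
g(3.983979) = -11.765918
x₄ = 3.983979 − (-11.765918)·(3.983979 − 3.528865) / (-11.765918 − (-31.055433)) = 3.983979 − (-5.354836)/(19.289515) = 4.261583

4.2616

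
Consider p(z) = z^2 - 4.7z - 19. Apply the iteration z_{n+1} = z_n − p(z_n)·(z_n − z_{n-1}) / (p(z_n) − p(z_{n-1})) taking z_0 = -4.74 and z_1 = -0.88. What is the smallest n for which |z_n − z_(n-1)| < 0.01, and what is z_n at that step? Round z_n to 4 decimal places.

p(-4.74) = 25.745600, p(-0.88) = -14.089600
z_2 = -0.880000 − (-14.089600)·(3.860000)/(-39.835200) = -2.245271;  |Δ| = 1.365271
p(-2.245271) = -3.405982
z_3 = -2.245271 − (-3.405982)·(-1.365271)/(10.683618) = -2.680525;  |Δ| = 0.435254
p(-2.680525) = 0.783686
z_4 = -2.680525 − 0.783686·(-0.435254)/(4.189668) = -2.599110;  |Δ| = 0.081415
p(-2.599110) = -0.028808
z_5 = -2.599110 − (-0.028808)·(0.081415)/(-0.812494) = -2.601997;  |Δ| = 0.002887
|z_5 − z_4| = 0.002887 < 0.01

n = 5, z_n = -2.6020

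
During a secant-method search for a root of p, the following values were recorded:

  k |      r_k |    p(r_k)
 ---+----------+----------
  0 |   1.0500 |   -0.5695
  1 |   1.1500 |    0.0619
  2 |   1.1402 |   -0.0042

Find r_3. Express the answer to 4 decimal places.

r_3 = 1.1402 − (-0.0042)·(1.1402 − 1.1500) / (-0.0042 − 0.0619)
   = 1.1402 − (0.000041)/(-0.066100) = 1.140823

1.1408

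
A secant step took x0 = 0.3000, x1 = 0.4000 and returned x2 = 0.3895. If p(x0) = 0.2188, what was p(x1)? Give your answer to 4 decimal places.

-0.0257

The secant line through (0.3000, 0.2188) and (0.4000, p(x1)) crosses zero at x2 = 0.3895.
So (0.3000, 0.2188), (0.4000, p(x1)), (0.3895, 0) are collinear:
p(x1) = 0.2188 · (0.4000 − 0.3895) / (0.3000 − 0.3895) = 0.2188 · (0.010500)/(-0.089500) = -0.025669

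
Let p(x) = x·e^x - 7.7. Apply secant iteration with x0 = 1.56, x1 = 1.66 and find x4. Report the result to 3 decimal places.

p(1.56) = -0.27624, p(1.66) = 1.03046
x2 = 1.66000 − 1.03046·(1.66000 − 1.56000) / (1.03046 − (-0.27624)) = 1.66000 − (0.10305)/(1.30669) = 1.58114
p(1.58114) = -0.01488
x3 = 1.58114 − (-0.01488)·(1.58114 − 1.66000) / (-0.01488 − 1.03046) = 1.58114 − (0.00117)/(-1.04533) = 1.58226
p(1.58226) = -0.00079
x4 = 1.58226 − (-0.00079)·(1.58226 − 1.58114) / (-0.00079 − (-0.01488)) = 1.58226 − (0.00000)/(0.01409) = 1.58233

1.582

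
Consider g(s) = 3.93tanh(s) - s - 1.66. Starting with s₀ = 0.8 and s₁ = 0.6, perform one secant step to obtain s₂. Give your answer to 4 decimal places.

g(0.8) = 0.149665, g(0.6) = -0.149395
s₂ = 0.600000 − (-0.149395)·(0.600000 − 0.800000) / (-0.149395 − 0.149665) = 0.600000 − (0.029879)/(-0.299060) = 0.699910

0.6999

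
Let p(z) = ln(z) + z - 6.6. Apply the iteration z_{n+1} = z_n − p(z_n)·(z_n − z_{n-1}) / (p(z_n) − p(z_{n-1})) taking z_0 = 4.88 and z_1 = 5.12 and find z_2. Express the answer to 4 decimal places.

p(4.88) = -0.134855, p(5.12) = 0.153154
z_2 = 5.120000 − 0.153154·(5.120000 − 4.880000) / (0.153154 − (-0.134855)) = 5.120000 − (0.036757)/(0.288009) = 4.992375

4.9924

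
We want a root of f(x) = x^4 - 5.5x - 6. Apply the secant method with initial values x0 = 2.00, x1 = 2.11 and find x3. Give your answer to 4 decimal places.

2.0364

f(2.00) = -1.000000, f(2.11) = 2.216194
x2 = 2.110000 − 2.216194·(2.110000 − 2.000000) / (2.216194 − (-1.000000)) = 2.110000 − (0.243781)/(3.216194) = 2.034202
f(2.034202) = -0.065253
x3 = 2.034202 − (-0.065253)·(2.034202 − 2.110000) / (-0.065253 − 2.216194) = 2.034202 − (0.004946)/(-2.281448) = 2.036370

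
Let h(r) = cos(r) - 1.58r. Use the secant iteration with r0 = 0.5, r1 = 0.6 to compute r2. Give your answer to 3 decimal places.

h(0.5) = 0.08758, h(0.6) = -0.12266
r2 = 0.60000 − (-0.12266)·(0.60000 − 0.50000) / (-0.12266 − 0.08758) = 0.60000 − (-0.01227)/(-0.21025) = 0.54166

0.542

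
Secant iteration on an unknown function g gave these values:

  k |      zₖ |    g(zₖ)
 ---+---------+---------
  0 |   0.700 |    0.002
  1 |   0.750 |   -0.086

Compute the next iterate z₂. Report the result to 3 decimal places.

z₂ = 0.750 − (-0.086)·(0.750 − 0.700) / (-0.086 − 0.002)
   = 0.750 − (-0.00430)/(-0.08800) = 0.70114

0.701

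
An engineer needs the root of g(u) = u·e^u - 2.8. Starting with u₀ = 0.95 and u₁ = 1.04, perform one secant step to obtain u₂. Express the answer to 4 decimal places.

g(0.95) = -0.343576, g(1.04) = 0.142386
u₂ = 1.040000 − 0.142386·(1.040000 − 0.950000) / (0.142386 − (-0.343576)) = 1.040000 − (0.012815)/(0.485962) = 1.013630

1.0136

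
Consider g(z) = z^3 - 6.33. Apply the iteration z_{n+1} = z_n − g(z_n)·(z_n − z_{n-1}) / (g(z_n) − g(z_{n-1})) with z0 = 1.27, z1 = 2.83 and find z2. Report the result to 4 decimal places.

g(1.27) = -4.281617, g(2.83) = 16.335187
z2 = 2.830000 − 16.335187·(2.830000 − 1.270000) / (16.335187 − (-4.281617)) = 2.830000 − (25.482892)/(20.616804) = 1.593975

1.5940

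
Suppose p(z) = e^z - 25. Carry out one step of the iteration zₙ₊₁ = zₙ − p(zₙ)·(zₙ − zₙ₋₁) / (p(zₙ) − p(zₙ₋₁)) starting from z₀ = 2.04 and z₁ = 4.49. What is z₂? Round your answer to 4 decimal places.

p(2.04) = -17.309391, p(4.49) = 64.121446
z₂ = 4.490000 − 64.121446·(4.490000 − 2.040000) / (64.121446 − (-17.309391)) = 4.490000 − (157.097542)/(81.430837) = 2.560786

2.5608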